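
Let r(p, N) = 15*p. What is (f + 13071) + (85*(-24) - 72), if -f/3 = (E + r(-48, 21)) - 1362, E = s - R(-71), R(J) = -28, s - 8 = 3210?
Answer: 7467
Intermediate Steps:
s = 3218 (s = 8 + 3210 = 3218)
E = 3246 (E = 3218 - 1*(-28) = 3218 + 28 = 3246)
f = -3492 (f = -3*((3246 + 15*(-48)) - 1362) = -3*((3246 - 720) - 1362) = -3*(2526 - 1362) = -3*1164 = -3492)
(f + 13071) + (85*(-24) - 72) = (-3492 + 13071) + (85*(-24) - 72) = 9579 + (-2040 - 72) = 9579 - 2112 = 7467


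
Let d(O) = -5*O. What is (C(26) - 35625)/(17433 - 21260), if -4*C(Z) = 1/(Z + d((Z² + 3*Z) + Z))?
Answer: 552044999/59303192 ≈ 9.3089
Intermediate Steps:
C(Z) = -1/(4*(-19*Z - 5*Z²)) (C(Z) = -1/(4*(Z - 5*((Z² + 3*Z) + Z))) = -1/(4*(Z - 5*(Z² + 4*Z))) = -1/(4*(Z + (-20*Z - 5*Z²))) = -1/(4*(-19*Z - 5*Z²)))
(C(26) - 35625)/(17433 - 21260) = ((¼)/(26*(19 + 5*26)) - 35625)/(17433 - 21260) = ((¼)*(1/26)/(19 + 130) - 35625)/(-3827) = ((¼)*(1/26)/149 - 35625)*(-1/3827) = ((¼)*(1/26)*(1/149) - 35625)*(-1/3827) = (1/15496 - 35625)*(-1/3827) = -552044999/15496*(-1/3827) = 552044999/59303192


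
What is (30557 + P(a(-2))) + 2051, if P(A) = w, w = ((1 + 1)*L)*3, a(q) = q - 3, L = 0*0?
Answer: 32608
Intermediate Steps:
L = 0
a(q) = -3 + q
w = 0 (w = ((1 + 1)*0)*3 = (2*0)*3 = 0*3 = 0)
P(A) = 0
(30557 + P(a(-2))) + 2051 = (30557 + 0) + 2051 = 30557 + 2051 = 32608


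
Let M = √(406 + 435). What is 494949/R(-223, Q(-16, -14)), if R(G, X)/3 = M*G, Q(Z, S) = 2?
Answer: -164983/6467 ≈ -25.512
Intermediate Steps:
M = 29 (M = √841 = 29)
R(G, X) = 87*G (R(G, X) = 3*(29*G) = 87*G)
494949/R(-223, Q(-16, -14)) = 494949/((87*(-223))) = 494949/(-19401) = 494949*(-1/19401) = -164983/6467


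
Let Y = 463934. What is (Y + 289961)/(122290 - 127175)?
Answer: -150779/977 ≈ -154.33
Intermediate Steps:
(Y + 289961)/(122290 - 127175) = (463934 + 289961)/(122290 - 127175) = 753895/(-4885) = 753895*(-1/4885) = -150779/977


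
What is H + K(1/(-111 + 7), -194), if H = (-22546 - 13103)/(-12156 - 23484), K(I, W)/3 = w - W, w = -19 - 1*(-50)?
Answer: 2676961/3960 ≈ 676.00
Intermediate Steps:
w = 31 (w = -19 + 50 = 31)
K(I, W) = 93 - 3*W (K(I, W) = 3*(31 - W) = 93 - 3*W)
H = 3961/3960 (H = -35649/(-35640) = -35649*(-1/35640) = 3961/3960 ≈ 1.0003)
H + K(1/(-111 + 7), -194) = 3961/3960 + (93 - 3*(-194)) = 3961/3960 + (93 + 582) = 3961/3960 + 675 = 2676961/3960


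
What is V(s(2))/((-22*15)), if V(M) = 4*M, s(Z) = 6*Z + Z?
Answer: -28/165 ≈ -0.16970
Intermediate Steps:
s(Z) = 7*Z
V(s(2))/((-22*15)) = (4*(7*2))/((-22*15)) = (4*14)/(-330) = 56*(-1/330) = -28/165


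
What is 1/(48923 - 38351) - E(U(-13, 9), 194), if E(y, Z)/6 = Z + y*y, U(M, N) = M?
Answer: -23025815/10572 ≈ -2178.0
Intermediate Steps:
E(y, Z) = 6*Z + 6*y² (E(y, Z) = 6*(Z + y*y) = 6*(Z + y²) = 6*Z + 6*y²)
1/(48923 - 38351) - E(U(-13, 9), 194) = 1/(48923 - 38351) - (6*194 + 6*(-13)²) = 1/10572 - (1164 + 6*169) = 1/10572 - (1164 + 1014) = 1/10572 - 1*2178 = 1/10572 - 2178 = -23025815/10572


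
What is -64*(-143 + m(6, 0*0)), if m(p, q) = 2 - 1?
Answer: 9088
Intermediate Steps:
m(p, q) = 1
-64*(-143 + m(6, 0*0)) = -64*(-143 + 1) = -64*(-142) = 9088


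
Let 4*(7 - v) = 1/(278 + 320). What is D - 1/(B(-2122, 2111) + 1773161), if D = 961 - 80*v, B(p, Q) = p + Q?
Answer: 212616643051/530171850 ≈ 401.03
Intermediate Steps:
B(p, Q) = Q + p
v = 16743/2392 (v = 7 - 1/(4*(278 + 320)) = 7 - 1/4/598 = 7 - 1/4*1/598 = 7 - 1/2392 = 16743/2392 ≈ 6.9996)
D = 119909/299 (D = 961 - 80*16743/2392 = 961 - 167430/299 = 119909/299 ≈ 401.03)
D - 1/(B(-2122, 2111) + 1773161) = 119909/299 - 1/((2111 - 2122) + 1773161) = 119909/299 - 1/(-11 + 1773161) = 119909/299 - 1/1773150 = 212616643051/530171850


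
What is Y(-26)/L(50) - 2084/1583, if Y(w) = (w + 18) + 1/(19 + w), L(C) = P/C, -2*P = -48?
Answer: -810277/44324 ≈ -18.281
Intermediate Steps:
P = 24 (P = -1/2*(-48) = 24)
L(C) = 24/C
Y(w) = 18 + w + 1/(19 + w) (Y(w) = (18 + w) + 1/(19 + w) = 18 + w + 1/(19 + w))
Y(-26)/L(50) - 2084/1583 = ((343 + (-26)**2 + 37*(-26))/(19 - 26))/((24/50)) - 2084/1583 = ((343 + 676 - 962)/(-7))/((24*(1/50))) - 2084*1/1583 = (-1/7*57)/(12/25) - 2084/1583 = -57/7*25/12 - 2084/1583 = -475/28 - 2084/1583 = -810277/44324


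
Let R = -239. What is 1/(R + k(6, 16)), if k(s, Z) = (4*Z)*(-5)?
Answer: -1/559 ≈ -0.0017889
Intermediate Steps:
k(s, Z) = -20*Z
1/(R + k(6, 16)) = 1/(-239 - 20*16) = 1/(-239 - 320) = 1/(-559) = -1/559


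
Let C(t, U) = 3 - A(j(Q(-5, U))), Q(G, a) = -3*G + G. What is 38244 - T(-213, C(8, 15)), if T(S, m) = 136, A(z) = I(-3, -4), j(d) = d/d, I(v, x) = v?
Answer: 38108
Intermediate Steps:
Q(G, a) = -2*G
j(d) = 1
A(z) = -3
C(t, U) = 6 (C(t, U) = 3 - 1*(-3) = 3 + 3 = 6)
38244 - T(-213, C(8, 15)) = 38244 - 1*136 = 38244 - 136 = 38108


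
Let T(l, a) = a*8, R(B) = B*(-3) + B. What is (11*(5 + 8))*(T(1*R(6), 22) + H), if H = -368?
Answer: -27456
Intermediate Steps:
R(B) = -2*B (R(B) = -3*B + B = -2*B)
T(l, a) = 8*a
(11*(5 + 8))*(T(1*R(6), 22) + H) = (11*(5 + 8))*(8*22 - 368) = (11*13)*(176 - 368) = 143*(-192) = -27456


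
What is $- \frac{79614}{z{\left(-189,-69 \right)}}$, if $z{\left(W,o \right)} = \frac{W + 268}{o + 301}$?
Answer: $- \frac{18470448}{79} \approx -2.338 \cdot 10^{5}$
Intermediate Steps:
$z{\left(W,o \right)} = \frac{268 + W}{301 + o}$
$- \frac{79614}{z{\left(-189,-69 \right)}} = - \frac{79614}{\frac{1}{301 - 69} \left(268 - 189\right)} = - \frac{79614}{\frac{1}{232} \cdot 79} = - \frac{79614}{\frac{79}{232}} = \left(-79614\right) \frac{232}{79} = - \frac{18470448}{79}$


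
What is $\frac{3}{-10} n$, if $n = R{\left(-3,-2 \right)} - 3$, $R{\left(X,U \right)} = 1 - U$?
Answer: $0$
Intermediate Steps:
$n = 0$ ($n = \left(1 - -2\right) - 3 = \left(1 + 2\right) - 3 = 3 - 3 = 0$)
$\frac{3}{-10} n = \frac{3}{-10} \cdot 0 = 3 \left(- \frac{1}{10}\right) 0 = \left(- \frac{3}{10}\right) 0 = 0$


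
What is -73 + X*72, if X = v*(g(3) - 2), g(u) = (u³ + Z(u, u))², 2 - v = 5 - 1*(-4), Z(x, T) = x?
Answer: -452665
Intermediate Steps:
v = -7 (v = 2 - (5 - 1*(-4)) = 2 - (5 + 4) = 2 - 1*9 = 2 - 9 = -7)
g(u) = (u + u³)² (g(u) = (u³ + u)² = (u + u³)²)
X = -6286 (X = -7*(3²*(1 + 3²)² - 2) = -7*(9*(1 + 9)² - 2) = -7*(9*10² - 2) = -7*(9*100 - 2) = -7*(900 - 2) = -7*898 = -6286)
-73 + X*72 = -73 - 6286*72 = -73 - 452592 = -452665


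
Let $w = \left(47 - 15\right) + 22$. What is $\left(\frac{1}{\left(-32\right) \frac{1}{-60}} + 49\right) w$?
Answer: $\frac{10989}{4} \approx 2747.3$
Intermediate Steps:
$w = 54$ ($w = 32 + 22 = 54$)
$\left(\frac{1}{\left(-32\right) \frac{1}{-60}} + 49\right) w = \left(\frac{1}{\left(-32\right) \frac{1}{-60}} + 49\right) 54 = \left(\frac{1}{\left(-32\right) \left(- \frac{1}{60}\right)} + 49\right) 54 = \left(\frac{1}{\frac{8}{15}} + 49\right) 54 = \left(\frac{15}{8} + 49\right) 54 = \frac{407}{8} \cdot 54 = \frac{10989}{4}$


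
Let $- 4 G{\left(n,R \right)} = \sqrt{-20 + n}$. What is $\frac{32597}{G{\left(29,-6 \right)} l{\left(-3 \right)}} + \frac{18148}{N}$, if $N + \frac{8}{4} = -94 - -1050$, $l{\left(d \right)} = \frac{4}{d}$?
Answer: $\frac{15557843}{477} \approx 32616.0$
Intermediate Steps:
$G{\left(n,R \right)} = - \frac{\sqrt{-20 + n}}{4}$
$N = 954$ ($N = -2 - -956 = -2 + \left(-94 + 1050\right) = -2 + 956 = 954$)
$\frac{32597}{G{\left(29,-6 \right)} l{\left(-3 \right)}} + \frac{18148}{N} = \frac{32597}{- \frac{\sqrt{-20 + 29}}{4} \frac{4}{-3}} + \frac{18148}{954} = \frac{32597}{- \frac{\sqrt{9}}{4} \cdot 4 \left(- \frac{1}{3}\right)} + 18148 \cdot \frac{1}{954} = \frac{32597}{\left(- \frac{1}{4}\right) 3 \left(- \frac{4}{3}\right)} + \frac{9074}{477} = \frac{32597}{\left(- \frac{3}{4}\right) \left(- \frac{4}{3}\right)} + \frac{9074}{477} = \frac{32597}{1} + \frac{9074}{477} = 32597 \cdot 1 + \frac{9074}{477} = 32597 + \frac{9074}{477} = \frac{15557843}{477}$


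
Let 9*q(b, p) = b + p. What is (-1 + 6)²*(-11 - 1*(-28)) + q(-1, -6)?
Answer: 3818/9 ≈ 424.22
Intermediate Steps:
q(b, p) = b/9 + p/9 (q(b, p) = (b + p)/9 = b/9 + p/9)
(-1 + 6)²*(-11 - 1*(-28)) + q(-1, -6) = (-1 + 6)²*(-11 - 1*(-28)) + ((⅑)*(-1) + (⅑)*(-6)) = 5²*(-11 + 28) + (-⅑ - ⅔) = 25*17 - 7/9 = 425 - 7/9 = 3818/9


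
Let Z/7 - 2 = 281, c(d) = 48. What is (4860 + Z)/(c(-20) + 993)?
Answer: 6841/1041 ≈ 6.5716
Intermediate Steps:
Z = 1981 (Z = 14 + 7*281 = 14 + 1967 = 1981)
(4860 + Z)/(c(-20) + 993) = (4860 + 1981)/(48 + 993) = 6841/1041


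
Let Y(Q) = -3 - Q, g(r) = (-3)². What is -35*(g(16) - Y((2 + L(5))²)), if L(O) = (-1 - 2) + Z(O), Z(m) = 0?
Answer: -455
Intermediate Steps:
g(r) = 9
L(O) = -3 (L(O) = (-1 - 2) + 0 = -3 + 0 = -3)
-35*(g(16) - Y((2 + L(5))²)) = -35*(9 - (-3 - (2 - 3)²)) = -35*(9 - (-3 - 1*(-1)²)) = -35*(9 - (-3 - 1*1)) = -35*(9 - (-3 - 1)) = -35*(9 - 1*(-4)) = -35*(9 + 4) = -35*13 = -455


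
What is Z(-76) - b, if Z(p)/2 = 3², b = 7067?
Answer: -7049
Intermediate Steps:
Z(p) = 18 (Z(p) = 2*3² = 2*9 = 18)
Z(-76) - b = 18 - 1*7067 = 18 - 7067 = -7049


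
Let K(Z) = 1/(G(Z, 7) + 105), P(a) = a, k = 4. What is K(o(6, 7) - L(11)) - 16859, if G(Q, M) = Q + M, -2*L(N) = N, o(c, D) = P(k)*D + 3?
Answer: -5007121/297 ≈ -16859.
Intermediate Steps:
o(c, D) = 3 + 4*D (o(c, D) = 4*D + 3 = 3 + 4*D)
L(N) = -N/2
G(Q, M) = M + Q
K(Z) = 1/(112 + Z) (K(Z) = 1/((7 + Z) + 105) = 1/(112 + Z))
K(o(6, 7) - L(11)) - 16859 = 1/(112 + ((3 + 4*7) - (-1)*11/2)) - 16859 = 1/(112 + ((3 + 28) - 1*(-11/2))) - 16859 = 1/(112 + (31 + 11/2)) - 16859 = 1/(112 + 73/2) - 16859 = 1/(297/2) - 16859 = 2/297 - 16859 = -5007121/297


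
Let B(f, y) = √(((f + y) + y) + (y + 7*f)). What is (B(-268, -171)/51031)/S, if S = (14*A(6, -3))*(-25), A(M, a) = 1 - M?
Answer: I*√2657/89304250 ≈ 5.772e-7*I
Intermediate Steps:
S = 1750 (S = (14*(1 - 1*6))*(-25) = (14*(1 - 6))*(-25) = (14*(-5))*(-25) = -70*(-25) = 1750)
B(f, y) = √(3*y + 8*f) (B(f, y) = √((f + 2*y) + (y + 7*f)) = √(3*y + 8*f))
(B(-268, -171)/51031)/S = (√(3*(-171) + 8*(-268))/51031)/1750 = (√(-513 - 2144)*(1/51031))*(1/1750) = (√(-2657)*(1/51031))*(1/1750) = ((I*√2657)*(1/51031))*(1/1750) = (I*√2657/51031)*(1/1750) = I*√2657/89304250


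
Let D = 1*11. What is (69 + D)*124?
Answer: 9920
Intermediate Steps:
D = 11
(69 + D)*124 = (69 + 11)*124 = 80*124 = 9920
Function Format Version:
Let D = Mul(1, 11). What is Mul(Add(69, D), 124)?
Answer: 9920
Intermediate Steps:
D = 11
Mul(Add(69, D), 124) = Mul(Add(69, 11), 124) = Mul(80, 124) = 9920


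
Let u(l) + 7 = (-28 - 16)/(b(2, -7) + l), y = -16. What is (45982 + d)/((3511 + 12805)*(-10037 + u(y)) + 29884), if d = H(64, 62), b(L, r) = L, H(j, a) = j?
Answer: -161161/573288594 ≈ -0.00028112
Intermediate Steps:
d = 64
u(l) = -7 - 44/(2 + l) (u(l) = -7 + (-28 - 16)/(2 + l) = -7 - 44/(2 + l))
(45982 + d)/((3511 + 12805)*(-10037 + u(y)) + 29884) = (45982 + 64)/((3511 + 12805)*(-10037 + (-58 - 7*(-16))/(2 - 16)) + 29884) = 46046/(16316*(-10037 + (-58 + 112)/(-14)) + 29884) = 46046/(16316*(-10037 - 1/14*54) + 29884) = 46046/(16316*(-10037 - 27/7) + 29884) = 46046/(16316*(-70286/7) + 29884) = 46046/(-1146786376/7 + 29884) = 46046/(-1146577188/7) = 46046*(-7/1146577188) = -161161/573288594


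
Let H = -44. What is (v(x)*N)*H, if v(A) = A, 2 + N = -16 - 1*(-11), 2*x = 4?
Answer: 616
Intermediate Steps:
x = 2 (x = (½)*4 = 2)
N = -7 (N = -2 + (-16 - 1*(-11)) = -2 + (-16 + 11) = -2 - 5 = -7)
(v(x)*N)*H = (2*(-7))*(-44) = -14*(-44) = 616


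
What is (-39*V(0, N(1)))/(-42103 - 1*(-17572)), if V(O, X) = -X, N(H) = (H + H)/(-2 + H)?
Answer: 2/629 ≈ 0.0031797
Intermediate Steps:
N(H) = 2*H/(-2 + H) (N(H) = (2*H)/(-2 + H) = 2*H/(-2 + H))
(-39*V(0, N(1)))/(-42103 - 1*(-17572)) = (-(-39)*2*1/(-2 + 1))/(-42103 - 1*(-17572)) = (-(-39)*2*1/(-1))/(-42103 + 17572) = -(-39)*2*1*(-1)/(-24531) = -(-39)*(-2)*(-1/24531) = -39*2*(-1/24531) = -78*(-1/24531) = 2/629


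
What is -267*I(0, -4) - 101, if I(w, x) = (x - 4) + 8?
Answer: -101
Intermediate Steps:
I(w, x) = 4 + x (I(w, x) = (-4 + x) + 8 = 4 + x)
-267*I(0, -4) - 101 = -267*(4 - 4) - 101 = -267*0 - 101 = 0 - 101 = -101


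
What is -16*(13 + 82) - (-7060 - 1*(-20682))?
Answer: -15142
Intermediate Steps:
-16*(13 + 82) - (-7060 - 1*(-20682)) = -16*95 - (-7060 + 20682) = -1520 - 1*13622 = -1520 - 13622 = -15142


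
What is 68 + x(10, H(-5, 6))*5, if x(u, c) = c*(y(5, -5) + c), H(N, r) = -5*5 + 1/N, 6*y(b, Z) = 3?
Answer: 15901/5 ≈ 3180.2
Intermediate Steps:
y(b, Z) = ½ (y(b, Z) = (⅙)*3 = ½)
H(N, r) = -25 + 1/N
x(u, c) = c*(½ + c)
68 + x(10, H(-5, 6))*5 = 68 + ((-25 + 1/(-5))*(½ + (-25 + 1/(-5))))*5 = 68 + ((-25 - ⅕)*(½ + (-25 - ⅕)))*5 = 68 - 126*(½ - 126/5)/5*5 = 68 - 126/5*(-247/10)*5 = 68 + (15561/25)*5 = 68 + 15561/5 = 15901/5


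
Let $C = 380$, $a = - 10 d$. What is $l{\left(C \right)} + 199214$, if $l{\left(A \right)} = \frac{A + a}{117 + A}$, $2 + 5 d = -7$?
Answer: $\frac{99009756}{497} \approx 1.9921 \cdot 10^{5}$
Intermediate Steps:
$d = - \frac{9}{5}$ ($d = - \frac{2}{5} + \frac{1}{5} \left(-7\right) = - \frac{2}{5} - \frac{7}{5} = - \frac{9}{5} \approx -1.8$)
$a = 18$ ($a = \left(-10\right) \left(- \frac{9}{5}\right) = 18$)
$l{\left(A \right)} = \frac{18 + A}{117 + A}$ ($l{\left(A \right)} = \frac{A + 18}{117 + A} = \frac{18 + A}{117 + A}$)
$l{\left(C \right)} + 199214 = \frac{18 + 380}{117 + 380} + 199214 = \frac{1}{497} \cdot 398 + 199214 = \frac{398}{497} + 199214 = \frac{99009756}{497}$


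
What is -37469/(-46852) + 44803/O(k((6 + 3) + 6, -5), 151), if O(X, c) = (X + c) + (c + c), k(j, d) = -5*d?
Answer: 1058510169/11197628 ≈ 94.530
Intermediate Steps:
O(X, c) = X + 3*c (O(X, c) = (X + c) + 2*c = X + 3*c)
-37469/(-46852) + 44803/O(k((6 + 3) + 6, -5), 151) = -37469/(-46852) + 44803/(-5*(-5) + 3*151) = -37469*(-1/46852) + 44803/(25 + 453) = 37469/46852 + 44803/478 = 1058510169/11197628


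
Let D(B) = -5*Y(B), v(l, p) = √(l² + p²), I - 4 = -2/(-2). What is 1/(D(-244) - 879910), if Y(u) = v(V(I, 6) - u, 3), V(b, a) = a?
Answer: -175982/154848009075 + √62509/154848009075 ≈ -1.1349e-6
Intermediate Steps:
I = 5 (I = 4 - 2/(-2) = 4 - 2*(-½) = 4 + 1 = 5)
Y(u) = √(9 + (6 - u)²) (Y(u) = √((6 - u)² + 3²) = √((6 - u)² + 9) = √(9 + (6 - u)²))
D(B) = -5*√(9 + (-6 + B)²)
1/(D(-244) - 879910) = 1/(-5*√(9 + (-6 - 244)²) - 879910) = 1/(-5*√(9 + (-250)²) - 879910) = 1/(-5*√(9 + 62500) - 879910) = 1/(-5*√62509 - 879910) = 1/(-879910 - 5*√62509)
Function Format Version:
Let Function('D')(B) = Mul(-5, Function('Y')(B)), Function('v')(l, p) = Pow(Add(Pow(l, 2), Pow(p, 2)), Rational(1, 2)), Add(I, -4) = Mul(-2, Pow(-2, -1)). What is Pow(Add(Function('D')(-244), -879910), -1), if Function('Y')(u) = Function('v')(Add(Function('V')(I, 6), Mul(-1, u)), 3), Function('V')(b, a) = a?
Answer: Add(Rational(-175982, 154848009075), Mul(Rational(1, 154848009075), Pow(62509, Rational(1, 2)))) ≈ -1.1349e-6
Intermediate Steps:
I = 5 (I = Add(4, Mul(-2, Pow(-2, -1))) = Add(4, Mul(-2, Rational(-1, 2))) = Add(4, 1) = 5)
Function('Y')(u) = Pow(Add(9, Pow(Add(6, Mul(-1, u)), 2)), Rational(1, 2)) (Function('Y')(u) = Pow(Add(Pow(Add(6, Mul(-1, u)), 2), Pow(3, 2)), Rational(1, 2)) = Pow(Add(Pow(Add(6, Mul(-1, u)), 2), 9), Rational(1, 2)) = Pow(Add(9, Pow(Add(6, Mul(-1, u)), 2)), Rational(1, 2)))
Function('D')(B) = Mul(-5, Pow(Add(9, Pow(Add(-6, B), 2)), Rational(1, 2)))
Pow(Add(Function('D')(-244), -879910), -1) = Pow(Add(Mul(-5, Pow(Add(9, Pow(Add(-6, -244), 2)), Rational(1, 2))), -879910), -1) = Pow(Add(Mul(-5, Pow(Add(9, Pow(-250, 2)), Rational(1, 2))), -879910), -1) = Pow(Add(Mul(-5, Pow(Add(9, 62500), Rational(1, 2))), -879910), -1) = Pow(Add(Mul(-5, Pow(62509, Rational(1, 2))), -879910), -1) = Pow(Add(-879910, Mul(-5, Pow(62509, Rational(1, 2)))), -1)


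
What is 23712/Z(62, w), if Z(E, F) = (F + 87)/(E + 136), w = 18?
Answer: 1564992/35 ≈ 44714.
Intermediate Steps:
Z(E, F) = (87 + F)/(136 + E)
23712/Z(62, w) = 23712/(((87 + 18)/(136 + 62))) = 23712/((105/198)) = 23712/(((1/198)*105)) = 23712/(35/66) = 23712*(66/35) = 1564992/35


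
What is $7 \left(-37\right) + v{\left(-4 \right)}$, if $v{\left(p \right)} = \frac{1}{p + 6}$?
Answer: $- \frac{517}{2} \approx -258.5$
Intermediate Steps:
$v{\left(p \right)} = \frac{1}{6 + p}$
$7 \left(-37\right) + v{\left(-4 \right)} = 7 \left(-37\right) + \frac{1}{6 - 4} = -259 + \frac{1}{2} = - \frac{517}{2}$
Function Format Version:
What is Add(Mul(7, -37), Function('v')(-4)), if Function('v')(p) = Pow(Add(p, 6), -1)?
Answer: Rational(-517, 2) ≈ -258.50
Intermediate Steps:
Function('v')(p) = Pow(Add(6, p), -1)
Add(Mul(7, -37), Function('v')(-4)) = Add(Mul(7, -37), Pow(Add(6, -4), -1)) = Add(-259, Pow(2, -1)) = Add(-259, Rational(1, 2)) = Rational(-517, 2)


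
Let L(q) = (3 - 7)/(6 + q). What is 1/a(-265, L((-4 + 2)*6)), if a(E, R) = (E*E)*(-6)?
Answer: -1/421350 ≈ -2.3733e-6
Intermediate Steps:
L(q) = -4/(6 + q)
a(E, R) = -6*E**2 (a(E, R) = E**2*(-6) = -6*E**2)
1/a(-265, L((-4 + 2)*6)) = 1/(-6*(-265)**2) = 1/(-6*70225) = 1/(-421350) = -1/421350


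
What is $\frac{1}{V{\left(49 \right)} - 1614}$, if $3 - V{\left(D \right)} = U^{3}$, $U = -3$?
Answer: $- \frac{1}{1584} \approx -0.00063131$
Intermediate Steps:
$V{\left(D \right)} = 30$ ($V{\left(D \right)} = 3 - \left(-3\right)^{3} = 3 - -27 = 3 + 27 = 30$)
$\frac{1}{V{\left(49 \right)} - 1614} = \frac{1}{30 - 1614} = \frac{1}{-1584} = - \frac{1}{1584}$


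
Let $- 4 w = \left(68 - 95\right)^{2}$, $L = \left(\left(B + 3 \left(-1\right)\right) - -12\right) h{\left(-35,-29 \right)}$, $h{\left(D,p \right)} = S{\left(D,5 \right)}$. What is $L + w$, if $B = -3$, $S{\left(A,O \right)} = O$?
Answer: $- \frac{609}{4} \approx -152.25$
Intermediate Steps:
$h{\left(D,p \right)} = 5$
$L = 30$ ($L = \left(\left(-3 + 3 \left(-1\right)\right) - -12\right) 5 = \left(\left(-3 - 3\right) + 12\right) 5 = \left(-6 + 12\right) 5 = 6 \cdot 5 = 30$)
$w = - \frac{729}{4}$ ($w = - \frac{\left(68 - 95\right)^{2}}{4} = - \frac{\left(-27\right)^{2}}{4} = \left(- \frac{1}{4}\right) 729 = - \frac{729}{4} \approx -182.25$)
$L + w = 30 - \frac{729}{4} = - \frac{609}{4}$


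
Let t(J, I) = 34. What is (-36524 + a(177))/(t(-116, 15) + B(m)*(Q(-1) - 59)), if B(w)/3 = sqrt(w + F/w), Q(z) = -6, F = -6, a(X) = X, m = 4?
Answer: 2471596/187813 + 7087665*sqrt(10)/187813 ≈ 132.50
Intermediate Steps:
B(w) = 3*sqrt(w - 6/w)
(-36524 + a(177))/(t(-116, 15) + B(m)*(Q(-1) - 59)) = (-36524 + 177)/(34 + (3*sqrt(4 - 6/4))*(-6 - 59)) = -36347/(34 + (3*sqrt(4 - 6*1/4))*(-65)) = -36347/(34 + (3*sqrt(4 - 3/2))*(-65)) = -36347/(34 + (3*sqrt(5/2))*(-65)) = -36347/(34 + (3*(sqrt(10)/2))*(-65)) = -36347/(34 + (3*sqrt(10)/2)*(-65)) = -36347/(34 - 195*sqrt(10)/2)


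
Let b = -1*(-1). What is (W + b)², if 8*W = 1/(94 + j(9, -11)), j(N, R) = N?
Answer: 680625/678976 ≈ 1.0024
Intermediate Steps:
b = 1
W = 1/824 (W = 1/(8*(94 + 9)) = (⅛)/103 = (⅛)*(1/103) = 1/824 ≈ 0.0012136)
(W + b)² = (1/824 + 1)² = (825/824)² = 680625/678976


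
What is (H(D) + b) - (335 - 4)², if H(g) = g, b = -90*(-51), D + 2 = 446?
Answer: -104527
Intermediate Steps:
D = 444 (D = -2 + 446 = 444)
b = 4590
(H(D) + b) - (335 - 4)² = (444 + 4590) - (335 - 4)² = 5034 - 1*331² = 5034 - 1*109561 = 5034 - 109561 = -104527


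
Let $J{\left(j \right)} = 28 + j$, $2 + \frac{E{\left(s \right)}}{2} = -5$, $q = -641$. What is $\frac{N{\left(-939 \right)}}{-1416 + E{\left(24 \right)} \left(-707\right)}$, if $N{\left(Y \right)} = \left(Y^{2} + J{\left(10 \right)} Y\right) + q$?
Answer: $\frac{422699}{4241} \approx 99.67$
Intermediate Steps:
$E{\left(s \right)} = -14$ ($E{\left(s \right)} = -4 + 2 \left(-5\right) = -4 - 10 = -14$)
$N{\left(Y \right)} = -641 + Y^{2} + 38 Y$ ($N{\left(Y \right)} = \left(Y^{2} + \left(28 + 10\right) Y\right) - 641 = \left(Y^{2} + 38 Y\right) - 641 = -641 + Y^{2} + 38 Y$)
$\frac{N{\left(-939 \right)}}{-1416 + E{\left(24 \right)} \left(-707\right)} = \frac{-641 + \left(-939\right)^{2} + 38 \left(-939\right)}{-1416 - -9898} = \frac{-641 + 881721 - 35682}{-1416 + 9898} = \frac{845398}{8482} = 845398 \cdot \frac{1}{8482} = \frac{422699}{4241}$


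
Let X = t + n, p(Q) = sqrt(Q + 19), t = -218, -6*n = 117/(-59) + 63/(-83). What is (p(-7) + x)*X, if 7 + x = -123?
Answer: 138490040/4897 - 2130616*sqrt(3)/4897 ≈ 27527.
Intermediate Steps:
x = -130 (x = -7 - 123 = -130)
n = 2238/4897 (n = -(117/(-59) + 63/(-83))/6 = -(117*(-1/59) + 63*(-1/83))/6 = -(-117/59 - 63/83)/6 = -1/6*(-13428/4897) = 2238/4897 ≈ 0.45701)
p(Q) = sqrt(19 + Q)
X = -1065308/4897 (X = -218 + 2238/4897 = -1065308/4897 ≈ -217.54)
(p(-7) + x)*X = (sqrt(19 - 7) - 130)*(-1065308/4897) = (sqrt(12) - 130)*(-1065308/4897) = (2*sqrt(3) - 130)*(-1065308/4897) = (-130 + 2*sqrt(3))*(-1065308/4897) = 138490040/4897 - 2130616*sqrt(3)/4897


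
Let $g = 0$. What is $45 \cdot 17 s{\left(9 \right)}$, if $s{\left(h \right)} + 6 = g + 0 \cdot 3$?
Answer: $-4590$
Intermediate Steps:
$s{\left(h \right)} = -6$ ($s{\left(h \right)} = -6 + \left(0 + 0 \cdot 3\right) = -6 + \left(0 + 0\right) = -6 + 0 = -6$)
$45 \cdot 17 s{\left(9 \right)} = 45 \cdot 17 \left(-6\right) = 765 \left(-6\right) = -4590$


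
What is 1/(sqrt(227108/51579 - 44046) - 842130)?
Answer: -21718111635/18289474486993313 - 3*I*sqrt(13018662965506)/36578948973986626 ≈ -1.1875e-6 - 2.9592e-10*I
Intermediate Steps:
1/(sqrt(227108/51579 - 44046) - 842130) = 1/(sqrt(-2271621526/51579) - 842130) = 1/(I*sqrt(13018662965506)/17193 - 842130) = 1/(-842130 + I*sqrt(13018662965506)/17193)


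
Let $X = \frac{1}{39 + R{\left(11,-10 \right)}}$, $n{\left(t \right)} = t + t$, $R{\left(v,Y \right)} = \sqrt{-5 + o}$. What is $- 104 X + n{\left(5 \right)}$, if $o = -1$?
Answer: $\frac{3738}{509} + \frac{104 i \sqrt{6}}{1527} \approx 7.3438 + 0.16683 i$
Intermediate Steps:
$R{\left(v,Y \right)} = i \sqrt{6}$ ($R{\left(v,Y \right)} = \sqrt{-5 - 1} = \sqrt{-6} = i \sqrt{6}$)
$n{\left(t \right)} = 2 t$
$X = \frac{1}{39 + i \sqrt{6}} \approx 0.02554 - 0.0016041 i$
$- 104 X + n{\left(5 \right)} = - 104 \left(\frac{13}{509} - \frac{i \sqrt{6}}{1527}\right) + 2 \cdot 5 = \left(- \frac{1352}{509} + \frac{104 i \sqrt{6}}{1527}\right) + 10 = \frac{3738}{509} + \frac{104 i \sqrt{6}}{1527}$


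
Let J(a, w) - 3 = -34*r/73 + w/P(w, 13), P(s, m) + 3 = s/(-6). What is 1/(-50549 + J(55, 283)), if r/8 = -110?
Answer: -21973/1101765292 ≈ -1.9943e-5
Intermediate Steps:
r = -880 (r = 8*(-110) = -880)
P(s, m) = -3 - s/6 (P(s, m) = -3 + s/(-6) = -3 + s*(-⅙) = -3 - s/6)
J(a, w) = 30139/73 + w/(-3 - w/6) (J(a, w) = 3 + (-34/(73/(-880)) + w/(-3 - w/6)) = 3 + (-34/(73*(-1/880)) + w/(-3 - w/6)) = 3 + (-34/(-73/880) + w/(-3 - w/6)) = 3 + (-34*(-880/73) + w/(-3 - w/6)) = 3 + (29920/73 + w/(-3 - w/6)) = 30139/73 + w/(-3 - w/6))
1/(-50549 + J(55, 283)) = 1/(-50549 + (542502 + 29701*283)/(73*(18 + 283))) = 1/(-50549 + (1/73)*(542502 + 8405383)/301) = 1/(-50549 + (1/73)*(1/301)*8947885) = 1/(-50549 + 8947885/21973) = 1/(-1101765292/21973) = -21973/1101765292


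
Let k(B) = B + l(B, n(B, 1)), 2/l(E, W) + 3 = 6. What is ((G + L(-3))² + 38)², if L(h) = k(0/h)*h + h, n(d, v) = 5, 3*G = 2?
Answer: 261121/81 ≈ 3223.7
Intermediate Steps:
G = ⅔ (G = (⅓)*2 = ⅔ ≈ 0.66667)
l(E, W) = ⅔ (l(E, W) = 2/(-3 + 6) = 2/3 = 2*(⅓) = ⅔)
k(B) = ⅔ + B (k(B) = B + ⅔ = ⅔ + B)
L(h) = 5*h/3 (L(h) = (⅔ + 0/h)*h + h = (⅔ + 0)*h + h = 2*h/3 + h = 5*h/3)
((G + L(-3))² + 38)² = ((⅔ + (5/3)*(-3))² + 38)² = ((⅔ - 5)² + 38)² = ((-13/3)² + 38)² = (169/9 + 38)² = (511/9)² = 261121/81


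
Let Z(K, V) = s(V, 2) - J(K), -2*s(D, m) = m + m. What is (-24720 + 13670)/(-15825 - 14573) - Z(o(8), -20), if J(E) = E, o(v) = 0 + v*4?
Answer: 522291/15199 ≈ 34.364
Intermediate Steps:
o(v) = 4*v (o(v) = 0 + 4*v = 4*v)
s(D, m) = -m (s(D, m) = -(m + m)/2 = -m)
Z(K, V) = -2 - K (Z(K, V) = -1*2 - K = -2 - K)
(-24720 + 13670)/(-15825 - 14573) - Z(o(8), -20) = (-24720 + 13670)/(-15825 - 14573) - (-2 - 4*8) = -11050/(-30398) - (-2 - 1*32) = -11050*(-1/30398) - (-2 - 32) = 5525/15199 - 1*(-34) = 5525/15199 + 34 = 522291/15199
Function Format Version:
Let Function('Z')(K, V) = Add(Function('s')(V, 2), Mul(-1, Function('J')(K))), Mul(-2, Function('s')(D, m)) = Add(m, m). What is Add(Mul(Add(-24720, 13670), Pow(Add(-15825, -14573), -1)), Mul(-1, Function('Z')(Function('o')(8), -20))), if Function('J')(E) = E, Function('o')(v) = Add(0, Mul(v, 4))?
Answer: Rational(522291, 15199) ≈ 34.364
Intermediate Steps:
Function('o')(v) = Mul(4, v) (Function('o')(v) = Add(0, Mul(4, v)) = Mul(4, v))
Function('s')(D, m) = Mul(-1, m) (Function('s')(D, m) = Mul(Rational(-1, 2), Add(m, m)) = Mul(Rational(-1, 2), Mul(2, m)) = Mul(-1, m))
Function('Z')(K, V) = Add(-2, Mul(-1, K)) (Function('Z')(K, V) = Add(Mul(-1, 2), Mul(-1, K)) = Add(-2, Mul(-1, K)))
Add(Mul(Add(-24720, 13670), Pow(Add(-15825, -14573), -1)), Mul(-1, Function('Z')(Function('o')(8), -20))) = Add(Mul(Add(-24720, 13670), Pow(Add(-15825, -14573), -1)), Mul(-1, Add(-2, Mul(-1, Mul(4, 8))))) = Add(Mul(-11050, Pow(-30398, -1)), Mul(-1, Add(-2, Mul(-1, 32)))) = Add(Mul(-11050, Rational(-1, 30398)), Mul(-1, Add(-2, -32))) = Add(Rational(5525, 15199), Mul(-1, -34)) = Add(Rational(5525, 15199), 34) = Rational(522291, 15199)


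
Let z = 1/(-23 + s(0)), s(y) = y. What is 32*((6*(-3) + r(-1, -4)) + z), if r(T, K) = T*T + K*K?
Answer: -768/23 ≈ -33.391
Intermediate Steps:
r(T, K) = K² + T² (r(T, K) = T² + K² = K² + T²)
z = -1/23 (z = 1/(-23 + 0) = 1/(-23) = -1/23 ≈ -0.043478)
32*((6*(-3) + r(-1, -4)) + z) = 32*((6*(-3) + ((-4)² + (-1)²)) - 1/23) = 32*((-18 + (16 + 1)) - 1/23) = 32*((-18 + 17) - 1/23) = 32*(-1 - 1/23) = 32*(-24/23) = -768/23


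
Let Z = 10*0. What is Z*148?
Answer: 0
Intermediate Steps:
Z = 0
Z*148 = 0*148 = 0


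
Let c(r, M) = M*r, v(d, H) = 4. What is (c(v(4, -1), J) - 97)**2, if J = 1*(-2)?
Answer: 11025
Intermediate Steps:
J = -2
(c(v(4, -1), J) - 97)**2 = (-2*4 - 97)**2 = (-8 - 97)**2 = (-105)**2 = 11025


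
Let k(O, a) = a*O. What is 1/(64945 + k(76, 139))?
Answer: 1/75509 ≈ 1.3243e-5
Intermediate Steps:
k(O, a) = O*a
1/(64945 + k(76, 139)) = 1/(64945 + 76*139) = 1/(64945 + 10564) = 1/75509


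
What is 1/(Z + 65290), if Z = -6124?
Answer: 1/59166 ≈ 1.6902e-5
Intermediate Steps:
1/(Z + 65290) = 1/(-6124 + 65290) = 1/59166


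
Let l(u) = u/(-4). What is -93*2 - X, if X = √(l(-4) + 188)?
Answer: -186 - 3*√21 ≈ -199.75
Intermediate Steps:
l(u) = -u/4 (l(u) = u*(-¼) = -u/4)
X = 3*√21 (X = √(-¼*(-4) + 188) = √(1 + 188) = √189 = 3*√21 ≈ 13.748)
-93*2 - X = -93*2 - 3*√21 = -186 - 3*√21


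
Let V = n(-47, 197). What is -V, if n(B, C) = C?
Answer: -197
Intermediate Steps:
V = 197
-V = -1*197 = -197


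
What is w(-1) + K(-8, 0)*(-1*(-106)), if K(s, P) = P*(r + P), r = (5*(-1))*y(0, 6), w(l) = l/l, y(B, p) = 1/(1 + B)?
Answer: 1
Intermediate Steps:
w(l) = 1
r = -5 (r = (5*(-1))/(1 + 0) = -5/1 = -5*1 = -5)
K(s, P) = P*(-5 + P)
w(-1) + K(-8, 0)*(-1*(-106)) = 1 + (0*(-5 + 0))*(-1*(-106)) = 1 + (0*(-5))*106 = 1 + 0*106 = 1 + 0 = 1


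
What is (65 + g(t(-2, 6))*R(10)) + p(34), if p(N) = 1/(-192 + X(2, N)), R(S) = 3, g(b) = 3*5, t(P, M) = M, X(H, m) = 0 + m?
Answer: 17379/158 ≈ 109.99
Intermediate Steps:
X(H, m) = m
g(b) = 15
p(N) = 1/(-192 + N)
(65 + g(t(-2, 6))*R(10)) + p(34) = (65 + 15*3) + 1/(-192 + 34) = (65 + 45) + 1/(-158) = 110 - 1/158 = 17379/158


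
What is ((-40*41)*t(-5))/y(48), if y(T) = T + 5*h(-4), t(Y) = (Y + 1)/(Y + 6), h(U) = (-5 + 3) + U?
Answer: 3280/9 ≈ 364.44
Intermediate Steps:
h(U) = -2 + U
t(Y) = (1 + Y)/(6 + Y)
y(T) = -30 + T (y(T) = T + 5*(-2 - 4) = T + 5*(-6) = T - 30 = -30 + T)
((-40*41)*t(-5))/y(48) = ((-40*41)*((1 - 5)/(6 - 5)))/(-30 + 48) = -1640*(-4)/1/18 = -1640*(-4)*(1/18) = 6560*(1/18) = 3280/9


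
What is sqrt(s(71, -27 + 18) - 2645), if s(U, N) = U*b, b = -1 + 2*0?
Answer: 2*I*sqrt(679) ≈ 52.115*I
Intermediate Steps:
b = -1 (b = -1 + 0 = -1)
s(U, N) = -U (s(U, N) = U*(-1) = -U)
sqrt(s(71, -27 + 18) - 2645) = sqrt(-1*71 - 2645) = sqrt(-71 - 2645) = sqrt(-2716) = 2*I*sqrt(679)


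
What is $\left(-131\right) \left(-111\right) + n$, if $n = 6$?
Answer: $14547$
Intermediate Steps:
$\left(-131\right) \left(-111\right) + n = \left(-131\right) \left(-111\right) + 6 = 14541 + 6 = 14547$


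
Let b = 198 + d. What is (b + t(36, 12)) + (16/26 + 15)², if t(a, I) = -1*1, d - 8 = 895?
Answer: 227109/169 ≈ 1343.8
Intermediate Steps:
d = 903 (d = 8 + 895 = 903)
b = 1101 (b = 198 + 903 = 1101)
t(a, I) = -1
(b + t(36, 12)) + (16/26 + 15)² = (1101 - 1) + (16/26 + 15)² = 1100 + (16*(1/26) + 15)² = 1100 + (8/13 + 15)² = 1100 + (203/13)² = 1100 + 41209/169 = 227109/169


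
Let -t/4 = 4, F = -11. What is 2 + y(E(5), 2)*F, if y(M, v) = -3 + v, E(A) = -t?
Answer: 13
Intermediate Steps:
t = -16 (t = -4*4 = -16)
E(A) = 16 (E(A) = -1*(-16) = 16)
2 + y(E(5), 2)*F = 2 + (-3 + 2)*(-11) = 2 - 1*(-11) = 2 + 11 = 13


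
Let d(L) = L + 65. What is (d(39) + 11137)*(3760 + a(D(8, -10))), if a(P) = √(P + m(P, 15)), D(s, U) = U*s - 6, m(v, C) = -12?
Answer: 42266160 + 78687*I*√2 ≈ 4.2266e+7 + 1.1128e+5*I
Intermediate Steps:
d(L) = 65 + L
D(s, U) = -6 + U*s
a(P) = √(-12 + P) (a(P) = √(P - 12) = √(-12 + P))
(d(39) + 11137)*(3760 + a(D(8, -10))) = ((65 + 39) + 11137)*(3760 + √(-12 + (-6 - 10*8))) = (104 + 11137)*(3760 + √(-12 + (-6 - 80))) = 11241*(3760 + √(-12 - 86)) = 11241*(3760 + √(-98)) = 11241*(3760 + 7*I*√2) = 42266160 + 78687*I*√2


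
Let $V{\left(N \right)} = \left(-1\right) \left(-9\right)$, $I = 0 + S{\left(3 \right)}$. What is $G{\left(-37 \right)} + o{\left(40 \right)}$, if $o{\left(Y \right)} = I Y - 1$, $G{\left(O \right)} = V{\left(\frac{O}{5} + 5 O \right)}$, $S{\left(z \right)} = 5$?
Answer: $208$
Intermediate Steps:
$I = 5$ ($I = 0 + 5 = 5$)
$V{\left(N \right)} = 9$
$G{\left(O \right)} = 9$
$o{\left(Y \right)} = -1 + 5 Y$ ($o{\left(Y \right)} = 5 Y - 1 = -1 + 5 Y$)
$G{\left(-37 \right)} + o{\left(40 \right)} = 9 + \left(-1 + 5 \cdot 40\right) = 9 + \left(-1 + 200\right) = 9 + 199 = 208$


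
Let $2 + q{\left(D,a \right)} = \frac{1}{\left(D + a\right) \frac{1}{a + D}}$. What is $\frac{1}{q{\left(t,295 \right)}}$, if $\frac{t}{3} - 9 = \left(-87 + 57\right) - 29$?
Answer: $-1$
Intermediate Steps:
$t = -150$ ($t = 27 + 3 \left(\left(-87 + 57\right) - 29\right) = 27 + 3 \left(-30 - 29\right) = 27 + 3 \left(-59\right) = 27 - 177 = -150$)
$q{\left(D,a \right)} = -1$ ($q{\left(D,a \right)} = -2 + \frac{1}{\left(D + a\right) \frac{1}{a + D}} = -2 + \frac{1}{\left(D + a\right) \frac{1}{D + a}} = -2 + 1^{-1} = -2 + 1 = -1$)
$\frac{1}{q{\left(t,295 \right)}} = \frac{1}{-1} = -1$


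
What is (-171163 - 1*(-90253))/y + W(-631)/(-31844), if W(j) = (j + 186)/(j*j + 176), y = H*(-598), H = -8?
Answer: -5577796182775/329800729128 ≈ -16.913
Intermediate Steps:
y = 4784 (y = -8*(-598) = 4784)
W(j) = (186 + j)/(176 + j²) (W(j) = (186 + j)/(j² + 176) = (186 + j)/(176 + j²))
(-171163 - 1*(-90253))/y + W(-631)/(-31844) = (-171163 - 1*(-90253))/4784 + ((186 - 631)/(176 + (-631)²))/(-31844) = (-171163 + 90253)*(1/4784) + (-445/(176 + 398161))*(-1/31844) = -80910*1/4784 + (-445/398337)*(-1/31844) = -40455/2392 + ((1/398337)*(-445))*(-1/31844) = -40455/2392 - 445/398337*(-1/31844) = -40455/2392 + 445/12684643428 = -5577796182775/329800729128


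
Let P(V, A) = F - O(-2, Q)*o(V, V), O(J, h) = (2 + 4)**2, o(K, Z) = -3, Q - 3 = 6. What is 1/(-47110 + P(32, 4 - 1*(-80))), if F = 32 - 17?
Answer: -1/46987 ≈ -2.1282e-5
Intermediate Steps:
Q = 9 (Q = 3 + 6 = 9)
O(J, h) = 36 (O(J, h) = 6**2 = 36)
F = 15
P(V, A) = 123 (P(V, A) = 15 - 36*(-3) = 15 - 1*(-108) = 15 + 108 = 123)
1/(-47110 + P(32, 4 - 1*(-80))) = 1/(-47110 + 123) = 1/(-46987) = -1/46987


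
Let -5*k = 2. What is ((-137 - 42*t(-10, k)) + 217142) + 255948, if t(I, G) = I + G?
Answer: 2366949/5 ≈ 4.7339e+5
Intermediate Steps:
k = -⅖ (k = -⅕*2 = -⅖ ≈ -0.40000)
t(I, G) = G + I
((-137 - 42*t(-10, k)) + 217142) + 255948 = ((-137 - 42*(-⅖ - 10)) + 217142) + 255948 = ((-137 - 42*(-52/5)) + 217142) + 255948 = ((-137 + 2184/5) + 217142) + 255948 = (1499/5 + 217142) + 255948 = 1087209/5 + 255948 = 2366949/5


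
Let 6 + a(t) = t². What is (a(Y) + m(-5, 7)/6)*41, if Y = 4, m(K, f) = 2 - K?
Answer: 2747/6 ≈ 457.83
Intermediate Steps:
a(t) = -6 + t²
(a(Y) + m(-5, 7)/6)*41 = ((-6 + 4²) + (2 - 1*(-5))/6)*41 = ((-6 + 16) + (2 + 5)*(⅙))*41 = (10 + 7*(⅙))*41 = (10 + 7/6)*41 = (67/6)*41 = 2747/6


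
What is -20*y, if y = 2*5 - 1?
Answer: -180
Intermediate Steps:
y = 9 (y = 10 - 1 = 9)
-20*y = -20*9 = -180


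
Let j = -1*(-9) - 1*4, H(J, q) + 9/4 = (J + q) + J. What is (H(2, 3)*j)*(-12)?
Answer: -285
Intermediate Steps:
H(J, q) = -9/4 + q + 2*J (H(J, q) = -9/4 + ((J + q) + J) = -9/4 + (q + 2*J) = -9/4 + q + 2*J)
j = 5 (j = 9 - 4 = 5)
(H(2, 3)*j)*(-12) = ((-9/4 + 3 + 2*2)*5)*(-12) = ((-9/4 + 3 + 4)*5)*(-12) = ((19/4)*5)*(-12) = (95/4)*(-12) = -285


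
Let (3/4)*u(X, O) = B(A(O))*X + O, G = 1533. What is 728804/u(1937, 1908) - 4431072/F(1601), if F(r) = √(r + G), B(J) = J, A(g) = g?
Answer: 182201/1232568 - 2215536*√3134/1567 ≈ -79151.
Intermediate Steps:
u(X, O) = 4*O/3 + 4*O*X/3 (u(X, O) = 4*(O*X + O)/3 = 4*(O + O*X)/3 = 4*O/3 + 4*O*X/3)
F(r) = √(1533 + r) (F(r) = √(r + 1533) = √(1533 + r))
728804/u(1937, 1908) - 4431072/F(1601) = 728804/(((4/3)*1908*(1 + 1937))) - 4431072/√(1533 + 1601) = 728804/(((4/3)*1908*1938)) - 4431072*√3134/3134 = 728804/4930272 - 2215536*√3134/1567 = 728804*(1/4930272) - 2215536*√3134/1567 = 182201/1232568 - 2215536*√3134/1567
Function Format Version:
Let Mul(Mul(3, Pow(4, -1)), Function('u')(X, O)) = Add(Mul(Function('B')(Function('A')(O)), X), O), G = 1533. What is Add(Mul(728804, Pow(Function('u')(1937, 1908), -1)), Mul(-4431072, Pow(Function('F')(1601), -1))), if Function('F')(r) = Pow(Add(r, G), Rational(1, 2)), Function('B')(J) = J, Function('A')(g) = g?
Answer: Add(Rational(182201, 1232568), Mul(Rational(-2215536, 1567), Pow(3134, Rational(1, 2)))) ≈ -79151.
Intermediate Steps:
Function('u')(X, O) = Add(Mul(Rational(4, 3), O), Mul(Rational(4, 3), O, X)) (Function('u')(X, O) = Mul(Rational(4, 3), Add(Mul(O, X), O)) = Mul(Rational(4, 3), Add(O, Mul(O, X))) = Add(Mul(Rational(4, 3), O), Mul(Rational(4, 3), O, X)))
Function('F')(r) = Pow(Add(1533, r), Rational(1, 2)) (Function('F')(r) = Pow(Add(r, 1533), Rational(1, 2)) = Pow(Add(1533, r), Rational(1, 2)))
Add(Mul(728804, Pow(Function('u')(1937, 1908), -1)), Mul(-4431072, Pow(Function('F')(1601), -1))) = Add(Mul(728804, Pow(Mul(Rational(4, 3), 1908, Add(1, 1937)), -1)), Mul(-4431072, Pow(Pow(Add(1533, 1601), Rational(1, 2)), -1))) = Add(Mul(728804, Pow(Mul(Rational(4, 3), 1908, 1938), -1)), Mul(-4431072, Pow(Pow(3134, Rational(1, 2)), -1))) = Add(Mul(728804, Pow(4930272, -1)), Mul(-4431072, Mul(Rational(1, 3134), Pow(3134, Rational(1, 2))))) = Add(Mul(728804, Rational(1, 4930272)), Mul(Rational(-2215536, 1567), Pow(3134, Rational(1, 2)))) = Add(Rational(182201, 1232568), Mul(Rational(-2215536, 1567), Pow(3134, Rational(1, 2))))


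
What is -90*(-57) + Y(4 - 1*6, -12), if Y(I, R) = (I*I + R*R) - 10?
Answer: 5268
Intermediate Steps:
Y(I, R) = -10 + I² + R² (Y(I, R) = (I² + R²) - 10 = -10 + I² + R²)
-90*(-57) + Y(4 - 1*6, -12) = -90*(-57) + (-10 + (4 - 1*6)² + (-12)²) = 5130 + (-10 + (4 - 6)² + 144) = 5130 + (-10 + (-2)² + 144) = 5130 + (-10 + 4 + 144) = 5130 + 138 = 5268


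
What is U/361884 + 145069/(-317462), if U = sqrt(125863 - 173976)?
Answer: -145069/317462 + I*sqrt(48113)/361884 ≈ -0.45696 + 0.00060612*I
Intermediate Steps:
U = I*sqrt(48113) (U = sqrt(-48113) = I*sqrt(48113) ≈ 219.35*I)
U/361884 + 145069/(-317462) = (I*sqrt(48113))/361884 + 145069/(-317462) = (I*sqrt(48113))*(1/361884) + 145069*(-1/317462) = I*sqrt(48113)/361884 - 145069/317462 = -145069/317462 + I*sqrt(48113)/361884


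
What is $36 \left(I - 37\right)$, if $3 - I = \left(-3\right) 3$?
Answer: $-900$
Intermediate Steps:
$I = 12$ ($I = 3 - \left(-3\right) 3 = 3 - -9 = 3 + 9 = 12$)
$36 \left(I - 37\right) = 36 \left(12 - 37\right) = 36 \left(-25\right) = -900$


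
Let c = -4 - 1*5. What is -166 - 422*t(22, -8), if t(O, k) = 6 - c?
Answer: -6496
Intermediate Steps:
c = -9 (c = -4 - 5 = -9)
t(O, k) = 15 (t(O, k) = 6 - 1*(-9) = 6 + 9 = 15)
-166 - 422*t(22, -8) = -166 - 422*15 = -166 - 6330 = -6496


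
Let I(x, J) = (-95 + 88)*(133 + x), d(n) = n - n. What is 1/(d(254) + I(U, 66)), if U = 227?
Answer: -1/2520 ≈ -0.00039683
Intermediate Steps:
d(n) = 0
I(x, J) = -931 - 7*x (I(x, J) = -7*(133 + x) = -931 - 7*x)
1/(d(254) + I(U, 66)) = 1/(0 + (-931 - 7*227)) = 1/(0 + (-931 - 1589)) = 1/(0 - 2520) = 1/(-2520) = -1/2520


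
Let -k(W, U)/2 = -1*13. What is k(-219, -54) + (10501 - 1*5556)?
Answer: 4971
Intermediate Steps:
k(W, U) = 26 (k(W, U) = -(-2)*13 = -2*(-13) = 26)
k(-219, -54) + (10501 - 1*5556) = 26 + (10501 - 1*5556) = 26 + (10501 - 5556) = 26 + 4945 = 4971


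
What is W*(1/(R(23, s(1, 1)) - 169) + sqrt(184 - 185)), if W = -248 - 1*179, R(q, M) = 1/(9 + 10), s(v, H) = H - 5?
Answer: 8113/3210 - 427*I ≈ 2.5274 - 427.0*I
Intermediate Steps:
s(v, H) = -5 + H
R(q, M) = 1/19
W = -427 (W = -248 - 179 = -427)
W*(1/(R(23, s(1, 1)) - 169) + sqrt(184 - 185)) = -427*(1/(1/19 - 169) + sqrt(184 - 185)) = -427*(1/(-3210/19) + sqrt(-1)) = -427*(-19/3210 + I) = 8113/3210 - 427*I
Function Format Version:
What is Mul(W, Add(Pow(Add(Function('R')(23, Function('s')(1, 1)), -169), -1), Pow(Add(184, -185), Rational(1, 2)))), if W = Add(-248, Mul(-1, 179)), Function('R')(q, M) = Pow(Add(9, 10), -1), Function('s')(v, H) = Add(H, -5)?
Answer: Add(Rational(8113, 3210), Mul(-427, I)) ≈ Add(2.5274, Mul(-427.00, I))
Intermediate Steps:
Function('s')(v, H) = Add(-5, H)
Function('R')(q, M) = Rational(1, 19) (Function('R')(q, M) = Pow(19, -1) = Rational(1, 19))
W = -427 (W = Add(-248, -179) = -427)
Mul(W, Add(Pow(Add(Function('R')(23, Function('s')(1, 1)), -169), -1), Pow(Add(184, -185), Rational(1, 2)))) = Mul(-427, Add(Pow(Add(Rational(1, 19), -169), -1), Pow(Add(184, -185), Rational(1, 2)))) = Mul(-427, Add(Pow(Rational(-3210, 19), -1), Pow(-1, Rational(1, 2)))) = Mul(-427, Add(Rational(-19, 3210), I)) = Add(Rational(8113, 3210), Mul(-427, I))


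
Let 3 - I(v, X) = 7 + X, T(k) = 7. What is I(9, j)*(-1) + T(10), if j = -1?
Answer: 10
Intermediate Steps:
I(v, X) = -4 - X (I(v, X) = 3 - (7 + X) = 3 + (-7 - X) = -4 - X)
I(9, j)*(-1) + T(10) = (-4 - 1*(-1))*(-1) + 7 = (-4 + 1)*(-1) + 7 = -3*(-1) + 7 = 3 + 7 = 10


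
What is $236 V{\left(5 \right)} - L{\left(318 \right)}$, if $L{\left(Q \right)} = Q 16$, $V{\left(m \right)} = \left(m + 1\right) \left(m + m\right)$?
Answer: $9072$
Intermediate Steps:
$V{\left(m \right)} = 2 m \left(1 + m\right)$ ($V{\left(m \right)} = \left(1 + m\right) 2 m = 2 m \left(1 + m\right)$)
$L{\left(Q \right)} = 16 Q$
$236 V{\left(5 \right)} - L{\left(318 \right)} = 236 \cdot 2 \cdot 5 \left(1 + 5\right) - 16 \cdot 318 = 236 \cdot 2 \cdot 5 \cdot 6 - 5088 = 236 \cdot 60 - 5088 = 14160 - 5088 = 9072$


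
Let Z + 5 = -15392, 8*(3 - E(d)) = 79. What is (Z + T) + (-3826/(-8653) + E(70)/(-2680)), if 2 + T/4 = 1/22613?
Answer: -12924948552034181/839034199232 ≈ -15405.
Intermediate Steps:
E(d) = -55/8 (E(d) = 3 - ⅛*79 = 3 - 79/8 = -55/8)
Z = -15397 (Z = -5 - 15392 = -15397)
T = -180900/22613 (T = -8 + 4/22613 = -180900/22613 ≈ -7.9998)
(Z + T) + (-3826/(-8653) + E(70)/(-2680)) = (-15397 - 180900/22613) + (-3826/(-8653) - 55/8/(-2680)) = -348353261/22613 + (-3826*(-1/8653) - 55/8*(-1/2680)) = -348353261/22613 + (3826/8653 + 11/4288) = -348353261/22613 + 16501071/37104064 = -12924948552034181/839034199232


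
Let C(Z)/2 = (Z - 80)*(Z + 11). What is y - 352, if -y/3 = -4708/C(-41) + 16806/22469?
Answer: -435368647/1235795 ≈ -352.30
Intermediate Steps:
C(Z) = 2*(-80 + Z)*(11 + Z) (C(Z) = 2*((Z - 80)*(Z + 11)) = 2*((-80 + Z)*(11 + Z)) = 2*(-80 + Z)*(11 + Z))
y = -368807/1235795 (y = -3*(-4708/(-1760 - 138*(-41) + 2*(-41)**2) + 16806/22469) = -3*(-4708/(-1760 + 5658 + 2*1681) + 16806*(1/22469)) = -3*(-4708/(-1760 + 5658 + 3362) + 16806/22469) = -3*(-4708/7260 + 16806/22469) = -3*(-4708*1/7260 + 16806/22469) = -3*(-107/165 + 16806/22469) = -3*368807/3707385 = -368807/1235795 ≈ -0.29844)
y - 352 = -368807/1235795 - 352 = -435368647/1235795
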